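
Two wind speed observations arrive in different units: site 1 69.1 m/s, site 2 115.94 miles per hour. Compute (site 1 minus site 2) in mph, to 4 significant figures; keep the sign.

site 1: 69.1 m/s = 154.5723 mph.
Difference: 154.5723 − 115.9400 = 38.63 mph.

38.63 mph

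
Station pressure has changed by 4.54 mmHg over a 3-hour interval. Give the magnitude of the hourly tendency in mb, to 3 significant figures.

2.02 mb per hour

4.54 mmHg / 3 h × 1.33322 mb/mmHg = 2.02 mb/h.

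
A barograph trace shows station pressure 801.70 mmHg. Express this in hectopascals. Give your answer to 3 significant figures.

1 mmHg = 1.33322 hPa, so 801.70 × 1.33322 = 1070 hPa.

1070 hPa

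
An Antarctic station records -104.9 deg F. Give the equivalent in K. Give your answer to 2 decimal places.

197.09 K

First to °C: -76.06 °C.
Then to K: 197.09 K.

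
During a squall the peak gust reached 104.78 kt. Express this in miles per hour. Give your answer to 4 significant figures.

120.6 mph

1 kt = 1.15078 mph, so 104.78 × 1.15078 = 120.6 mph.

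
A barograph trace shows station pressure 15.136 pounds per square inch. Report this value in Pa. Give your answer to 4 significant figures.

104400 Pa

1 psi = 6894.76 Pa, so 15.136 × 6894.76 = 104400 Pa.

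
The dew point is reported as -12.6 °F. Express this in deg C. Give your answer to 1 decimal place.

°C = (°F − 32) × 5/9 = (-12.6 − 32) / 1.8 = -24.8 °C.

-24.8 °C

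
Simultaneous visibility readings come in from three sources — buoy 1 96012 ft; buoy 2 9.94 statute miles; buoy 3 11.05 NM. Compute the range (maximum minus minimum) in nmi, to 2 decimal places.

buoy 1: 96012 ft = 15.8015 nmi.
buoy 2: 9.94 SM = 8.6376 nmi.
Spread: 15.8015 − 8.6376 = 7.16 nmi.

7.16 nmi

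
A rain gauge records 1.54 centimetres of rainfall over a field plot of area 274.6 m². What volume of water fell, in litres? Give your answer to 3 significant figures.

4230 litres

Depth: 1.54 cm × 10 = 15.4 mm.
1 mm over 1 m² is 1 L, so volume = 15.4 × 274.6 = 4228.84 L ≈ 4230 L.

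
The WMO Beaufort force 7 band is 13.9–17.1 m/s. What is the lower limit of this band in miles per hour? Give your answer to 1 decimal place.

13.9–17.1 m/s × 2.237 = 31.1–38.3 mph.

31.1 mph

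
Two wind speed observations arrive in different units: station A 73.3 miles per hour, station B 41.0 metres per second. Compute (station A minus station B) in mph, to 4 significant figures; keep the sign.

-18.41 mph

station B: 41.0 m/s = 91.7144 mph.
Difference: 73.3000 − 91.7144 = -18.41 mph.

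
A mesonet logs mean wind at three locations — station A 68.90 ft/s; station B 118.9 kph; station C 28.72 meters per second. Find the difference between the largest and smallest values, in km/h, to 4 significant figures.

43.30 km/h

station A: 68.90 ft/s = 75.6026 km/h.
station C: 28.72 m/s = 103.3920 km/h.
Spread: 118.9000 − 75.6026 = 43.30 km/h.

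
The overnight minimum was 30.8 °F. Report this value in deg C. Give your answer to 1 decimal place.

-0.7 °C

°C = (°F − 32) × 5/9 = (30.8 − 32) / 1.8 = -0.7 °C.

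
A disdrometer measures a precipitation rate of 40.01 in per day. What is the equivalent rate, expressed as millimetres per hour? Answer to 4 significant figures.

40.01 in/day × 25.4 mm/in × 0.0416667 day/hour = 42.34 mm/hour.

42.34 mm/hour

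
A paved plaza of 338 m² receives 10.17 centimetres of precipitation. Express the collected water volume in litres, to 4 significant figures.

34370 litres

Depth: 10.17 cm × 10 = 101.7 mm.
1 mm over 1 m² is 1 L, so volume = 101.7 × 338 = 34374.6 L ≈ 34370 L.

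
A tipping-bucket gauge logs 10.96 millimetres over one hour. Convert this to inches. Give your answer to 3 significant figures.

1 mm = 0.0393701 in, so 10.96 × 0.0393701 = 0.431 in.

0.431 in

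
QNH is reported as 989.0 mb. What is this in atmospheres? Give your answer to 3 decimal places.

0.976 atm

1 mb = 0.000986923 atm, so 989.0 × 0.000986923 = 0.976 atm.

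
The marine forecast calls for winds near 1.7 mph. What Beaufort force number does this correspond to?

1.7 mph = 0.8 m/s, which is Beaufort 1 (light air, 0.3–1.5 m/s).

Beaufort force 1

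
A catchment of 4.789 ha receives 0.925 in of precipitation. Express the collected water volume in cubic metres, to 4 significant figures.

1125 cubic metres

Depth: 0.925 in × 25.4 = 23.495 mm.
Area: 4.789 ha = 47890 m².
1 mm over 1 m² is 1 L, so volume = 23.495 × 47890 = 1125175.6 L = 1125 m³.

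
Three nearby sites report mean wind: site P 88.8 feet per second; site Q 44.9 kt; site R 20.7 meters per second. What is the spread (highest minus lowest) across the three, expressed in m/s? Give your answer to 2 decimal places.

6.37 m/s

site P: 88.8 ft/s = 27.0662 m/s.
site Q: 44.9 kt = 23.0986 m/s.
Spread: 27.0662 − 20.7000 = 6.37 m/s.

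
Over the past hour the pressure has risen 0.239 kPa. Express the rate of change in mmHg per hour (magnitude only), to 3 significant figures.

1.79 mmHg per hour

0.239 kPa / 1 h × 7.50062 mmHg/kPa = 1.79 mmHg/h.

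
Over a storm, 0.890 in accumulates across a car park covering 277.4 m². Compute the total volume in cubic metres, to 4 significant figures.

Depth: 0.890 in × 25.4 = 22.606 mm.
1 mm over 1 m² is 1 L, so volume = 22.606 × 277.4 = 6270.9044 L = 6.271 m³.

6.271 cubic metres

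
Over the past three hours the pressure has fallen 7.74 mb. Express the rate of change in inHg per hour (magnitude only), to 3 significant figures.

7.74 mb / 3 h × 0.02953 inHg/mb = 0.0762 inHg/h.

0.0762 inHg per hour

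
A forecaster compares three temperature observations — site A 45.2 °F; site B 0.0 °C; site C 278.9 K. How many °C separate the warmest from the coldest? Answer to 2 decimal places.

7.33 °C

site A: 45.2 °F = 7.333 °C.
site C: 278.9 K = 5.750 °C.
Spread: 7.333 − 0.000 = 7.333 °C.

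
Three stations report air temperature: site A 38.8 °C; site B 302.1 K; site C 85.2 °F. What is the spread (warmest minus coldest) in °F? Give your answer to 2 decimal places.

17.73 °F

site B: 302.1 K = 28.950 °C.
site C: 85.2 °F = 29.556 °C.
Spread: 38.800 − 28.950 = 9.850 °C = 17.73 °F.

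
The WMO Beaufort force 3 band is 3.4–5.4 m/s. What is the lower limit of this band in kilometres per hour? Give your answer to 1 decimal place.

3.4–5.4 m/s × 3.6 = 12.2–19.4 km/h.

12.2 km/h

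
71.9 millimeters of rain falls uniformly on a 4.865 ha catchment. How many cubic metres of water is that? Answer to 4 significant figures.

3498 cubic metres

Area: 4.865 ha = 48650 m².
1 mm over 1 m² is 1 L, so volume = 71.9 × 48650 = 3497935 L = 3498 m³.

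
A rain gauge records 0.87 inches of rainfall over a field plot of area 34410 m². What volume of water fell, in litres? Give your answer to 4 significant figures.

Depth: 0.87 in × 25.4 = 22.098 mm.
1 mm over 1 m² is 1 L, so volume = 22.098 × 34410 = 760392.18 L ≈ 760400 L.

760400 litres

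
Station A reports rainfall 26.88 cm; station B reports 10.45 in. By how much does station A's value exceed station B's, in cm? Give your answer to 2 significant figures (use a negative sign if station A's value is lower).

0.34 cm

station B: 10.45 in = 26.5430 cm.
Difference: 26.8800 − 26.5430 = 0.34 cm.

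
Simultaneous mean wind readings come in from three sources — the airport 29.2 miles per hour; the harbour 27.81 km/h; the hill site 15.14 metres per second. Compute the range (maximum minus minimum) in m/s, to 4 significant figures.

7.415 m/s

the airport: 29.2 mph = 13.05357 m/s.
the harbour: 27.81 km/h = 7.72500 m/s.
Spread: 15.14000 − 7.72500 = 7.415 m/s.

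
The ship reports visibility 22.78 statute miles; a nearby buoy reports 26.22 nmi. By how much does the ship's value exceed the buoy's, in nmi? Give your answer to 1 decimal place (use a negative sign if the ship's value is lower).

-6.4 nmi

the ship: 22.78 SM = 19.795 nmi.
Difference: 19.795 − 26.220 = -6.4 nmi.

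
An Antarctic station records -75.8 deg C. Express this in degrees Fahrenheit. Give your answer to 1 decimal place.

°F = °C × 9/5 + 32 = -75.8 × 1.8 + 32 = -104.4 °F.

-104.4 °F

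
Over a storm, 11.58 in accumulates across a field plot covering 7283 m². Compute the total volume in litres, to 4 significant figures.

2142000 litres

Depth: 11.58 in × 25.4 = 294.132 mm.
1 mm over 1 m² is 1 L, so volume = 294.132 × 7283 = 2142163.4 L ≈ 2142000 L.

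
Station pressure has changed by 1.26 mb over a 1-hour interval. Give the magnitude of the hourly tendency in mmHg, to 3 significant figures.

0.945 mmHg per hour

1.26 mb / 1 h × 0.750062 mmHg/mb = 0.945 mmHg/h.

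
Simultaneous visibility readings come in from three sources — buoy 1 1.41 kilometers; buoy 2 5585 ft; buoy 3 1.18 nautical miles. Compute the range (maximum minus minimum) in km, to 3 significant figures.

buoy 2: 5585 ft = 1.70231 km.
buoy 3: 1.18 nmi = 2.18536 km.
Spread: 2.18536 − 1.41000 = 0.775 km.

0.775 km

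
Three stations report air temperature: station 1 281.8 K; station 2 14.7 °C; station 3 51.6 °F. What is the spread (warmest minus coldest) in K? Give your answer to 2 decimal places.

station 1: 281.8 K = 8.650 °C.
station 3: 51.6 °F = 10.889 °C.
Spread: 14.700 − 8.650 = 6.050 °C.

6.05 K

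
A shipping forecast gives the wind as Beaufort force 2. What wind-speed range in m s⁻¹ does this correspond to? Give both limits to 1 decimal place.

Beaufort 2 (light breeze) spans 1.6–3.3 m/s.

1.6 to 3.3 m/s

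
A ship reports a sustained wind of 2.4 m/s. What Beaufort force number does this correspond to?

2.4 m/s lies in the Beaufort 2 band (light breeze, 1.6–3.3 m/s).

Beaufort force 2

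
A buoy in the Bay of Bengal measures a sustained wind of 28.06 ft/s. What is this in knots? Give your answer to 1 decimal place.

16.6 kt

1 ft/s = 0.592484 kt, so 28.06 × 0.592484 = 16.6 kt.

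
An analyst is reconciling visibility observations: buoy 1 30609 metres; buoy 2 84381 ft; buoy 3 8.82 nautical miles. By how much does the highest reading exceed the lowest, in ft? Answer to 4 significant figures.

buoy 1: 30609 m = 100423.23 ft.
buoy 3: 8.82 nmi = 53591.34 ft.
Spread: 100423.23 − 53591.34 = 46830 ft.

46830 ft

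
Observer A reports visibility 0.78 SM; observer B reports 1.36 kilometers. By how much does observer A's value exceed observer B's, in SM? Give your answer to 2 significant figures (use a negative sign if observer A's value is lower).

-0.065 SM

observer B: 1.36 km = 0.84506 SM.
Difference: 0.78000 − 0.84506 = -0.065 SM.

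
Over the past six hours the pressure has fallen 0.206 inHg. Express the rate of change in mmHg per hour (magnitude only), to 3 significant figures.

0.206 inHg / 6 h × 25.4 mmHg/inHg = 0.872 mmHg/h.

0.872 mmHg per hour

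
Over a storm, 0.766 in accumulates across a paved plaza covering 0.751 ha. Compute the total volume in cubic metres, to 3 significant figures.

Depth: 0.766 in × 25.4 = 19.4564 mm.
Area: 0.751 ha = 7510 m².
1 mm over 1 m² is 1 L, so volume = 19.4564 × 7510 = 146117.56 L = 146 m³.

146 cubic metres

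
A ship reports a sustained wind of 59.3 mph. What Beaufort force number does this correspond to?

Beaufort force 10

59.3 mph = 26.5 m/s, which is Beaufort 10 (storm, 24.5–28.4 m/s).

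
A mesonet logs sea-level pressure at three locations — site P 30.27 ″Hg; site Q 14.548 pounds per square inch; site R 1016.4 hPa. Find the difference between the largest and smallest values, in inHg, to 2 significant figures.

0.65 inHg

site Q: 14.548 psi = 29.6200 inHg.
site R: 1016.4 hPa = 30.0143 inHg.
Spread: 30.2700 − 29.6200 = 0.65 inHg.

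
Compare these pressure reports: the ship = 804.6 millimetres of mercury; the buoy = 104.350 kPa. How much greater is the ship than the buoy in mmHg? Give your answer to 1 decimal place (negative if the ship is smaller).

21.9 mmHg

the buoy: 104.350 kPa = 782.689 mmHg.
Difference: 804.600 − 782.689 = 21.9 mmHg.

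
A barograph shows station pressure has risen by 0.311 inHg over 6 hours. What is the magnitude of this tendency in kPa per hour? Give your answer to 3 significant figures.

0.176 kPa per hour

0.311 inHg / 6 h × 3.38639 kPa/inHg = 0.176 kPa/h.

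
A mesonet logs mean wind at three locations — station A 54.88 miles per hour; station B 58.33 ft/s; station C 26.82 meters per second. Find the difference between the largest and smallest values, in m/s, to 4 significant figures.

9.041 m/s

station A: 54.88 mph = 24.53356 m/s.
station B: 58.33 ft/s = 17.77898 m/s.
Spread: 26.82000 − 17.77898 = 9.041 m/s.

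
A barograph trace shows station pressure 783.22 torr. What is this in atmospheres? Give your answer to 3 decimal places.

1 mmHg = 0.00131579 atm, so 783.22 × 0.00131579 = 1.031 atm.

1.031 atm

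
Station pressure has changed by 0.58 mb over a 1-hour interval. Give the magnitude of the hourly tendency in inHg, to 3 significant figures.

0.0171 inHg per hour

0.58 mb / 1 h × 0.02953 inHg/mb = 0.0171 inHg/h.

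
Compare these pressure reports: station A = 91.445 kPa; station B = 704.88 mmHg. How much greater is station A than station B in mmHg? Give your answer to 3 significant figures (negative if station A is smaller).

-19.0 mmHg

station A: 91.445 kPa = 685.894 mmHg.
Difference: 685.894 − 704.880 = -19.0 mmHg.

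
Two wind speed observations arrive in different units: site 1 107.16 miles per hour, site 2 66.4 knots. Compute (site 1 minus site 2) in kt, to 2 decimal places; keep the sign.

site 1: 107.16 mph = 93.1195 kt.
Difference: 93.1195 − 66.4000 = 26.72 kt.

26.72 kt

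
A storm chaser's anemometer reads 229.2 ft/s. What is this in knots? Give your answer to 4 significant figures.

1 ft/s = 0.592484 kt, so 229.2 × 0.592484 = 135.8 kt.

135.8 kt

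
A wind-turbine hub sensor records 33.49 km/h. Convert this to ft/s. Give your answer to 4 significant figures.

1 km/h = 0.911344 ft/s, so 33.49 × 0.911344 = 30.52 ft/s.

30.52 ft/s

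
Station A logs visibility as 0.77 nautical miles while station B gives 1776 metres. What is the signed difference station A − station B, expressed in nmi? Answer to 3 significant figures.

-0.189 nmi

station B: 1776 m = 0.95896 nmi.
Difference: 0.77000 − 0.95896 = -0.189 nmi.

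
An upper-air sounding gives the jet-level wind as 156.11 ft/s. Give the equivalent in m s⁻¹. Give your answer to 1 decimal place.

47.6 m/s

1 ft/s = 0.3048 m/s, so 156.11 × 0.3048 = 47.6 m/s.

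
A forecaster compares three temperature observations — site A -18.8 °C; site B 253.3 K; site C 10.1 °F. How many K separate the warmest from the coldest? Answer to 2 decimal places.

7.68 K

site B: 253.3 K = -19.850 °C.
site C: 10.1 °F = -12.167 °C.
Spread: (-12.167) − (-19.850) = 7.683 °C.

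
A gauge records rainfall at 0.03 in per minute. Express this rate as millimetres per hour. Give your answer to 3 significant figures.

0.03 in/minute × 25.4 mm/in × 60 minute/hour = 45.7 mm/hour.

45.7 mm/hour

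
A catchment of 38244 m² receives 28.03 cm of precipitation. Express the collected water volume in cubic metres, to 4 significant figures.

Depth: 28.03 cm × 10 = 280.3 mm.
1 mm over 1 m² is 1 L, so volume = 280.3 × 38244 = 10719793 L = 10720 m³.

10720 cubic metres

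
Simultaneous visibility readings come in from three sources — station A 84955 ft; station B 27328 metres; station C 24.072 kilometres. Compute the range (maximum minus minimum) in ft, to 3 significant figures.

10700 ft

station B: 27328 m = 89658.79 ft.
station C: 24.072 km = 78976.38 ft.
Spread: 89658.79 − 78976.38 = 10700 ft.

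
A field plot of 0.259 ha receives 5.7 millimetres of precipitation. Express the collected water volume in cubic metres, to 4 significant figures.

14.76 cubic metres

Area: 0.259 ha = 2590 m².
1 mm over 1 m² is 1 L, so volume = 5.7 × 2590 = 14763 L = 14.76 m³.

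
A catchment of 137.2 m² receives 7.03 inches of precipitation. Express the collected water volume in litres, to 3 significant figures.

24500 litres

Depth: 7.03 in × 25.4 = 178.562 mm.
1 mm over 1 m² is 1 L, so volume = 178.562 × 137.2 = 24498.706 L ≈ 24500 L.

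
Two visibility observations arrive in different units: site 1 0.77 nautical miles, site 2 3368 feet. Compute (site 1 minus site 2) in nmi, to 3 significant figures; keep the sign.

site 2: 3368 ft = 0.55430 nmi.
Difference: 0.77000 − 0.55430 = 0.216 nmi.

0.216 nmi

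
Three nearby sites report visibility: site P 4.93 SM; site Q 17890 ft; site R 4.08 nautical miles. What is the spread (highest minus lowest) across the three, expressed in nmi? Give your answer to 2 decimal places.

site P: 4.93 SM = 4.2841 nmi.
site Q: 17890 ft = 2.9443 nmi.
Spread: 4.2841 − 2.9443 = 1.34 nmi.

1.34 nmi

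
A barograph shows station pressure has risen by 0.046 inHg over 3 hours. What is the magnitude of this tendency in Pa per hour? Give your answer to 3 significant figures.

0.046 inHg / 3 h × 3386.39 Pa/inHg = 51.9 Pa/h.

51.9 Pa per hour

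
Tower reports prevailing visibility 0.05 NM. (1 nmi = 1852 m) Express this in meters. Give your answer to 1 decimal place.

92.6 m

1 nmi = 1852 m, so 0.05 × 1852 = 92.6 m.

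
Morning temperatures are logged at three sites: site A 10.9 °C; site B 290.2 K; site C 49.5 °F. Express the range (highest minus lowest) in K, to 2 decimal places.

7.33 K

site B: 290.2 K = 17.050 °C.
site C: 49.5 °F = 9.722 °C.
Spread: 17.050 − 9.722 = 7.328 °C.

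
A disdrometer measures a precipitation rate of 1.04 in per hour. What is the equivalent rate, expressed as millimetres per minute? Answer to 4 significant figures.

1.04 in/hour × 25.4 mm/in × 0.0166667 hour/minute = 0.4403 mm/minute.

0.4403 mm/minute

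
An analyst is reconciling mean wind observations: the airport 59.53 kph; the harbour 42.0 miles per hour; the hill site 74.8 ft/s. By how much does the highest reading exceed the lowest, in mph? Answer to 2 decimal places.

the airport: 59.53 km/h = 36.9902 mph.
the hill site: 74.8 ft/s = 51.0000 mph.
Spread: 51.0000 − 36.9902 = 14.01 mph.

14.01 mph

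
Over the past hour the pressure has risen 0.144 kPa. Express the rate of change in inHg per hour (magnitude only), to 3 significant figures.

0.0425 inHg per hour

0.144 kPa / 1 h × 0.2953 inHg/kPa = 0.0425 inHg/h.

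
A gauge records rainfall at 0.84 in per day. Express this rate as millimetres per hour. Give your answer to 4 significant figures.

0.84 in/day × 25.4 mm/in × 0.0416667 day/hour = 0.8890 mm/hour.

0.8890 mm/hour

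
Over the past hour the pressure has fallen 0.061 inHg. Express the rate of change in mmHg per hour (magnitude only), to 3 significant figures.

1.55 mmHg per hour

0.061 inHg / 1 h × 25.4 mmHg/inHg = 1.55 mmHg/h.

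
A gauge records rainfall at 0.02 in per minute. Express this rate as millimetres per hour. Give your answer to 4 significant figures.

0.02 in/minute × 25.4 mm/in × 60 minute/hour = 30.48 mm/hour.

30.48 mm/hour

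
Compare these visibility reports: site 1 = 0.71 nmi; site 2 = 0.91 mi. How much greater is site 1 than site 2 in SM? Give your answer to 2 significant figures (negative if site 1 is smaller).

site 1: 0.71 nmi = 0.81705 SM.
Difference: 0.81705 − 0.91000 = -0.093 SM.

-0.093 SM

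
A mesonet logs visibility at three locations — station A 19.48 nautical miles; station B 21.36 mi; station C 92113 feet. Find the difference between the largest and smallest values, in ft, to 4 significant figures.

station A: 19.48 nmi = 118362.73 ft.
station B: 21.36 SM = 112780.80 ft.
Spread: 118362.73 − 92113.00 = 26250 ft.

26250 ft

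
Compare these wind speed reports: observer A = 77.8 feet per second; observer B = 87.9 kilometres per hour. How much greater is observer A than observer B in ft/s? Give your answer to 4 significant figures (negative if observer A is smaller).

observer B: 87.9 km/h = 80.10717 ft/s.
Difference: 77.80000 − 80.10717 = -2.307 ft/s.

-2.307 ft/s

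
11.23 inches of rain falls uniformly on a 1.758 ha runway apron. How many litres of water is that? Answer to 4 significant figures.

Depth: 11.23 in × 25.4 = 285.242 mm.
Area: 1.758 ha = 17580 m².
1 mm over 1 m² is 1 L, so volume = 285.242 × 17580 = 5014554.4 L ≈ 5015000 L.

5015000 litres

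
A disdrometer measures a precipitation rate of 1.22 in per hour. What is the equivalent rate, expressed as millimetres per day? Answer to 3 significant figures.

1.22 in/hour × 25.4 mm/in × 24 hour/day = 744 mm/day.

744 mm/day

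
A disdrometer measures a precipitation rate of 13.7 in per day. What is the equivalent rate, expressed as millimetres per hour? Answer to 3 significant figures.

13.7 in/day × 25.4 mm/in × 0.0416667 day/hour = 14.5 mm/hour.

14.5 mm/hour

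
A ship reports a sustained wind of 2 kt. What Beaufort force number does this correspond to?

Beaufort force 1

2 kt lies in the Beaufort 1 band (light air, 1–3 kt).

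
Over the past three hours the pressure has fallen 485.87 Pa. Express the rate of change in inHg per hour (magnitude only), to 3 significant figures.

0.0478 inHg per hour

485.87 Pa / 3 h × 0.0002953 inHg/Pa = 0.0478 inHg/h.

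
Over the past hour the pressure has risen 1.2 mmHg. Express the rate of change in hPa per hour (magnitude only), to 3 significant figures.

1.2 mmHg / 1 h × 1.33322 hPa/mmHg = 1.60 hPa/h.

1.60 hPa per hour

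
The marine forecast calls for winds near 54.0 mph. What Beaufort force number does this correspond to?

54.0 mph = 24.1 m/s, which is Beaufort 9 (strong gale, 20.8–24.4 m/s).

Beaufort force 9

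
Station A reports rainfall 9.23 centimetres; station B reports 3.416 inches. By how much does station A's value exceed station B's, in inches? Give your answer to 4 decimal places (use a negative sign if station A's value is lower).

station A: 9.23 cm = 3.633858 in.
Difference: 3.633858 − 3.416000 = 0.2179 in.

0.2179 in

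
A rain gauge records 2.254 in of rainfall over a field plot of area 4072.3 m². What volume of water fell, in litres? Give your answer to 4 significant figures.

Depth: 2.254 in × 25.4 = 57.2516 mm.
1 mm over 1 m² is 1 L, so volume = 57.2516 × 4072.3 = 233145.69 L ≈ 233100 L.

233100 litres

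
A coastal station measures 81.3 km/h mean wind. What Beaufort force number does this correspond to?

81.3 km/h = 22.6 m/s, which is Beaufort 9 (strong gale, 20.8–24.4 m/s).

Beaufort force 9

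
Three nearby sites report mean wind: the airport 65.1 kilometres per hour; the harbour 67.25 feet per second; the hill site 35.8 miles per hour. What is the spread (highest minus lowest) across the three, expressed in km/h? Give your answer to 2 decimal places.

16.18 km/h

the harbour: 67.25 ft/s = 73.7921 km/h.
the hill site: 35.8 mph = 57.6145 km/h.
Spread: 73.7921 − 57.6145 = 16.18 km/h.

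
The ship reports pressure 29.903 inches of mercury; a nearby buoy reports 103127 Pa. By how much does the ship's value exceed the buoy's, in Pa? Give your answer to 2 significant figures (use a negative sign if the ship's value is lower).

-1900 Pa

the ship: 29.903 inHg = 101263.19 Pa.
Difference: 101263.19 − 103127.00 = -1900 Pa.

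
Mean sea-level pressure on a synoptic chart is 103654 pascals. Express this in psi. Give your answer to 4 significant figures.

1 Pa = 0.000145038 psi, so 103654 × 0.000145038 = 15.03 psi.

15.03 psi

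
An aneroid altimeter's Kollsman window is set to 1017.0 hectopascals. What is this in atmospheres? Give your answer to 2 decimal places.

1 hPa = 0.000986923 atm, so 1017.0 × 0.000986923 = 1.00 atm.

1.00 atm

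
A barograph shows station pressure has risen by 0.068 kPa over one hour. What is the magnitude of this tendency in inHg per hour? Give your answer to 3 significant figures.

0.068 kPa / 1 h × 0.2953 inHg/kPa = 0.0201 inHg/h.

0.0201 inHg per hour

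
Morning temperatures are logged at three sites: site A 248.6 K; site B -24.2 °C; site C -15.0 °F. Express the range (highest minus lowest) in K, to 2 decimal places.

1.91 K

site A: 248.6 K = -24.550 °C.
site C: -15.0 °F = -26.111 °C.
Spread: (-24.200) − (-26.111) = 1.911 °C.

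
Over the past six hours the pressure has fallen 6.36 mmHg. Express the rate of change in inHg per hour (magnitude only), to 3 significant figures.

0.0417 inHg per hour

6.36 mmHg / 6 h × 0.0393701 inHg/mmHg = 0.0417 inHg/h.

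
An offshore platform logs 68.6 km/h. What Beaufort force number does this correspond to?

68.6 km/h = 19.1 m/s, which is Beaufort 8 (gale, 17.2–20.7 m/s).

Beaufort force 8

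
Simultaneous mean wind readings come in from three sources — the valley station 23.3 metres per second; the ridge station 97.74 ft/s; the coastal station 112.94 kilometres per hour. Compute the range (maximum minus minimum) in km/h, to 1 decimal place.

29.1 km/h

the valley station: 23.3 m/s = 83.880 km/h.
the ridge station: 97.74 ft/s = 107.248 km/h.
Spread: 112.940 − 83.880 = 29.1 km/h.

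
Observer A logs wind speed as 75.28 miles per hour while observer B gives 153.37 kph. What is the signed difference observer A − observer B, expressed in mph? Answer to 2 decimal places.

-20.02 mph

observer B: 153.37 km/h = 95.2997 mph.
Difference: 75.2800 − 95.2997 = -20.02 mph.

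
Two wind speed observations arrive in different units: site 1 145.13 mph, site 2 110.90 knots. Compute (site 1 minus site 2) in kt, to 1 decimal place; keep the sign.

15.2 kt

site 1: 145.13 mph = 126.115 kt.
Difference: 126.115 − 110.900 = 15.2 kt.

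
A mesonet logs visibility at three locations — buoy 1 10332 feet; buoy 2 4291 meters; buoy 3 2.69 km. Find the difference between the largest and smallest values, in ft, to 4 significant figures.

buoy 2: 4291 m = 14078.08 ft.
buoy 3: 2.69 km = 8825.46 ft.
Spread: 14078.08 − 8825.46 = 5253 ft.

5253 ft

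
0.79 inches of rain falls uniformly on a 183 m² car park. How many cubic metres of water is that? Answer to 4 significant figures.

3.672 cubic metres

Depth: 0.79 in × 25.4 = 20.066 mm.
1 mm over 1 m² is 1 L, so volume = 20.066 × 183 = 3672.078 L = 3.672 m³.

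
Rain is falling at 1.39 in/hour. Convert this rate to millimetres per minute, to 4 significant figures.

0.5884 mm/minute

1.39 in/hour × 25.4 mm/in × 0.0166667 hour/minute = 0.5884 mm/minute.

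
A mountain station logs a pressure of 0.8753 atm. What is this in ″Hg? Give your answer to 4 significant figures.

1 atm = 29.9213 inHg, so 0.8753 × 29.9213 = 26.19 inHg.

26.19 inHg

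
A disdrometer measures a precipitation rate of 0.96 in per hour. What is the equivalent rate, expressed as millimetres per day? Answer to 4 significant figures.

0.96 in/hour × 25.4 mm/in × 24 hour/day = 585.2 mm/day.

585.2 mm/day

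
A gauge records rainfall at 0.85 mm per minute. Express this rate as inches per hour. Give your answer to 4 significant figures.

2.008 in/hour

0.85 mm/minute × 0.0393701 in/mm × 60 minute/hour = 2.008 in/hour.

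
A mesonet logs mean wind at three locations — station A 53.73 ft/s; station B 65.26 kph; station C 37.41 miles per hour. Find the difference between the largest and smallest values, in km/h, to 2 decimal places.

station A: 53.73 ft/s = 58.9569 km/h.
station C: 37.41 mph = 60.2056 km/h.
Spread: 65.2600 − 58.9569 = 6.30 km/h.

6.30 km/h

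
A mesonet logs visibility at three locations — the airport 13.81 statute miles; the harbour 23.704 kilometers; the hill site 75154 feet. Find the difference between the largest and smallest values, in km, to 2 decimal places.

the airport: 13.81 SM = 22.2250 km.
the hill site: 75154 ft = 22.9069 km.
Spread: 23.7040 − 22.2250 = 1.48 km.

1.48 km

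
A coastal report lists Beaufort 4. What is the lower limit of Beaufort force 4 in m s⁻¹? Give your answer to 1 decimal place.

Beaufort 4 (moderate breeze) spans 5.5–7.9 m/s.

5.5 m/s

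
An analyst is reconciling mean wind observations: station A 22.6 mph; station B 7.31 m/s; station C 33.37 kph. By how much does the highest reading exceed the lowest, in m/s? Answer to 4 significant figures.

2.793 m/s

station A: 22.6 mph = 10.10310 m/s.
station C: 33.37 km/h = 9.26944 m/s.
Spread: 10.10310 − 7.31000 = 2.793 m/s.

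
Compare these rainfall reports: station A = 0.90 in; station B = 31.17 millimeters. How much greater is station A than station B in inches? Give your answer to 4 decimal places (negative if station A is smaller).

-0.3272 in

station B: 31.17 mm = 1.227165 in.
Difference: 0.900000 − 1.227165 = -0.3272 in.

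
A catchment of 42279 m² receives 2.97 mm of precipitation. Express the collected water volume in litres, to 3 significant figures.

1 mm over 1 m² is 1 L, so volume = 2.97 × 42279 = 125568.63 L ≈ 126000 L.

126000 litres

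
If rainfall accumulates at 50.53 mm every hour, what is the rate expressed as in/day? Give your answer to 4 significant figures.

47.74 in/day

50.53 mm/hour × 0.0393701 in/mm × 24 hour/day = 47.74 in/day.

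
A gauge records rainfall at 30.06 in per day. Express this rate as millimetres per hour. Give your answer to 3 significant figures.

30.06 in/day × 25.4 mm/in × 0.0416667 day/hour = 31.8 mm/hour.

31.8 mm/hour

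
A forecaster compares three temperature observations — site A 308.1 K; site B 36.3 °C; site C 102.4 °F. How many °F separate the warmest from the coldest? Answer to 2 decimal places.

site A: 308.1 K = 34.950 °C.
site C: 102.4 °F = 39.111 °C.
Spread: 39.111 − 34.950 = 4.161 °C = 7.49 °F.

7.49 °F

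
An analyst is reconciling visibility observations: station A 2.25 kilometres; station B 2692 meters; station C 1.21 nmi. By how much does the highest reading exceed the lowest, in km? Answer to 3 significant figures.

0.451 km

station B: 2692 m = 2.69200 km.
station C: 1.21 nmi = 2.24092 km.
Spread: 2.69200 − 2.24092 = 0.451 km.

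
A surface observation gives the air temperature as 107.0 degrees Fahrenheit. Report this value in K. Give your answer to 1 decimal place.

314.8 K

First to °C: 41.67 °C.
Then to K: 314.8 K.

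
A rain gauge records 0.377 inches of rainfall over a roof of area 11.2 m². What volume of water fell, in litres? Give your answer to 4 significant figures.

Depth: 0.377 in × 25.4 = 9.5758 mm.
1 mm over 1 m² is 1 L, so volume = 9.5758 × 11.2 = 107.24896 L ≈ 107.2 L.

107.2 litres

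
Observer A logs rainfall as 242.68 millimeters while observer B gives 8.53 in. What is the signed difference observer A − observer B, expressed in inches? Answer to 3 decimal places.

1.024 in

observer A: 242.68 mm = 9.55433 in.
Difference: 9.55433 − 8.53000 = 1.024 in.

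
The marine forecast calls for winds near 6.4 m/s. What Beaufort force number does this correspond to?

6.4 m/s lies in the Beaufort 4 band (moderate breeze, 5.5–7.9 m/s).

Beaufort force 4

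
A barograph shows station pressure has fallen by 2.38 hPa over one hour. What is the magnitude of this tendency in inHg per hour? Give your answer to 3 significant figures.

2.38 hPa / 1 h × 0.02953 inHg/hPa = 0.0703 inHg/h.

0.0703 inHg per hour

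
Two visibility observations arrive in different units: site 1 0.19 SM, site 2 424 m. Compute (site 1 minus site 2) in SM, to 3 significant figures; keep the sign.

-0.0735 SM

site 2: 424 m = 0.263461 SM.
Difference: 0.190000 − 0.263461 = -0.0735 SM.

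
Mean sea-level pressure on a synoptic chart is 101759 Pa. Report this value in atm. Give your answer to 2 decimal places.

1 Pa = 9.86923e-06 atm, so 101759 × 9.86923e-06 = 1.00 atm.

1.00 atm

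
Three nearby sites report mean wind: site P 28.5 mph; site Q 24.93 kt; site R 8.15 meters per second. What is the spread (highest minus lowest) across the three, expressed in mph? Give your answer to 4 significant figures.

site Q: 24.93 kt = 28.6889 mph.
site R: 8.15 m/s = 18.2310 mph.
Spread: 28.6889 − 18.2310 = 10.46 mph.

10.46 mph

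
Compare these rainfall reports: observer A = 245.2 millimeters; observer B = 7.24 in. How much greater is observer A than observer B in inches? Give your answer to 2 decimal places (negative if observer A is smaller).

observer A: 245.2 mm = 9.6535 in.
Difference: 9.6535 − 7.2400 = 2.41 in.

2.41 in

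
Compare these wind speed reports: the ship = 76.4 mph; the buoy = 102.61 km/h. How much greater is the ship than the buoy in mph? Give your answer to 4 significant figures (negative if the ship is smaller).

the buoy: 102.61 km/h = 63.7589 mph.
Difference: 76.4000 − 63.7589 = 12.64 mph.

12.64 mph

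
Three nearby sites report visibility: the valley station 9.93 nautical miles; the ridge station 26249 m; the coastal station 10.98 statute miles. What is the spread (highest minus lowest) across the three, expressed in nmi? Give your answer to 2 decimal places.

4.63 nmi

the ridge station: 26249 m = 14.1733 nmi.
the coastal station: 10.98 SM = 9.5414 nmi.
Spread: 14.1733 − 9.5414 = 4.63 nmi.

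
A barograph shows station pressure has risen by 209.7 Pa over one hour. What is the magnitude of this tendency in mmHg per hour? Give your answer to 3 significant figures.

1.57 mmHg per hour

209.7 Pa / 1 h × 0.00750062 mmHg/Pa = 1.57 mmHg/h.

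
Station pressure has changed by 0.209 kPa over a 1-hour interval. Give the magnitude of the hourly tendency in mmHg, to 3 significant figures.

1.57 mmHg per hour

0.209 kPa / 1 h × 7.50062 mmHg/kPa = 1.57 mmHg/h.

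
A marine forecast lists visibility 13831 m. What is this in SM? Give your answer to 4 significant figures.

8.594 SM

1 m = 0.000621371 SM, so 13831 × 0.000621371 = 8.594 SM.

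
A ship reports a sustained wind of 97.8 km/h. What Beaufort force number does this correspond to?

97.8 km/h = 27.2 m/s, which is Beaufort 10 (storm, 24.5–28.4 m/s).

Beaufort force 10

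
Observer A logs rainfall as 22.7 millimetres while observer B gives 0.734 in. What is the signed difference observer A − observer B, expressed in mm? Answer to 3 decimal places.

4.056 mm

observer B: 0.734 in = 18.64360 mm.
Difference: 22.70000 − 18.64360 = 4.056 mm.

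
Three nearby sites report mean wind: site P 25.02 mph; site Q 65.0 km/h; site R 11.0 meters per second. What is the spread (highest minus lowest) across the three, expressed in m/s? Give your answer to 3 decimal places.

7.056 m/s

site P: 25.02 mph = 11.18494 m/s.
site Q: 65.0 km/h = 18.05556 m/s.
Spread: 18.05556 − 11.00000 = 7.056 m/s.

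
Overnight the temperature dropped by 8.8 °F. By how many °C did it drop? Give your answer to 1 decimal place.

A change of 1 °C equals a change of 1.8 °F: Δ°C = 8.8 × 0.5556 = 4.9 °C.

4.9 °C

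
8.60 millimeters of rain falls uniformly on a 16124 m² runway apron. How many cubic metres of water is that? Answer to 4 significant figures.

138.7 cubic metres

1 mm over 1 m² is 1 L, so volume = 8.6 × 16124 = 138666.4 L = 138.7 m³.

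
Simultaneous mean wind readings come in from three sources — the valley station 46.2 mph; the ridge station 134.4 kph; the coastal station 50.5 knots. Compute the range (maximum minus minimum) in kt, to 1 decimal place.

32.4 kt

the valley station: 46.2 mph = 40.147 kt.
the ridge station: 134.4 km/h = 72.570 kt.
Spread: 72.570 − 40.147 = 32.4 kt.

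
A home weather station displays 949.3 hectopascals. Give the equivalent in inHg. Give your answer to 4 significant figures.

1 hPa = 0.02953 inHg, so 949.3 × 0.02953 = 28.03 inHg.

28.03 inHg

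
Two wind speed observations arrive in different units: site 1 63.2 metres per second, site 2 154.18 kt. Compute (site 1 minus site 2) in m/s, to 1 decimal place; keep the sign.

site 2: 154.18 kt = 79.317 m/s.
Difference: 63.200 − 79.317 = -16.1 m/s.

-16.1 m/s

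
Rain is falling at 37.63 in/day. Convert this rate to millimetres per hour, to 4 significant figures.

37.63 in/day × 25.4 mm/in × 0.0416667 day/hour = 39.83 mm/hour.

39.83 mm/hour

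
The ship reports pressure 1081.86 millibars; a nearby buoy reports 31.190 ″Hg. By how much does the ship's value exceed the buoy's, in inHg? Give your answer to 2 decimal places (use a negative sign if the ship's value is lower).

the ship: 1081.86 mb = 31.9473 inHg.
Difference: 31.9473 − 31.1900 = 0.76 inHg.

0.76 inHg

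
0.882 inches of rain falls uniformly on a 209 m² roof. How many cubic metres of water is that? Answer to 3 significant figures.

Depth: 0.882 in × 25.4 = 22.4028 mm.
1 mm over 1 m² is 1 L, so volume = 22.4028 × 209 = 4682.1852 L = 4.68 m³.

4.68 cubic metres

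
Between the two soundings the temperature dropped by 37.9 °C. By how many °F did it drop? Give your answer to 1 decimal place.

Converting a difference, only the 9/5 scale factor applies: Δ°F = 37.9 × 1.8 = 68.2 °F.

68.2 °F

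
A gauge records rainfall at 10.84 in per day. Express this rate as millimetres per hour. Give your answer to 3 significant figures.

11.5 mm/hour

10.84 in/day × 25.4 mm/in × 0.0416667 day/hour = 11.5 mm/hour.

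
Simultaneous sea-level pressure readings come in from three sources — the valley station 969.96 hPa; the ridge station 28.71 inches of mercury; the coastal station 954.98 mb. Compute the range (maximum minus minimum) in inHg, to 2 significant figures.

0.51 inHg

the valley station: 969.96 hPa = 28.6429 inHg.
the coastal station: 954.98 mb = 28.2005 inHg.
Spread: 28.7100 − 28.2005 = 0.51 inHg.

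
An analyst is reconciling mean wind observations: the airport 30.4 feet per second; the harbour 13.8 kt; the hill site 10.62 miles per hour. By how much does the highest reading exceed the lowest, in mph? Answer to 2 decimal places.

the airport: 30.4 ft/s = 20.7273 mph.
the harbour: 13.8 kt = 15.8808 mph.
Spread: 20.7273 − 10.6200 = 10.11 mph.

10.11 mph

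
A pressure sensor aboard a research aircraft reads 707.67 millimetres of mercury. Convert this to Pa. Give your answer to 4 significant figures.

1 mmHg = 133.322 Pa, so 707.67 × 133.322 = 94350 Pa.

94350 Pa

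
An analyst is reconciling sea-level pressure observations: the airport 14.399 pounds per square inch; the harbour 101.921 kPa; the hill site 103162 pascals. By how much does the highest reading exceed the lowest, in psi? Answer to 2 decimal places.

0.56 psi

the harbour: 101.921 kPa = 14.7824 psi.
the hill site: 103162 Pa = 14.9624 psi.
Spread: 14.9624 − 14.3990 = 0.56 psi.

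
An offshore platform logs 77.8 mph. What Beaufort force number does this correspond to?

77.8 mph = 34.8 m/s, which is Beaufort 12 (hurricane force, ≥32.7 m/s).

Beaufort force 12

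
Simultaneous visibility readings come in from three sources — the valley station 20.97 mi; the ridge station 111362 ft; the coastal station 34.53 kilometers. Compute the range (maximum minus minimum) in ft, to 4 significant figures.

2566 ft

the valley station: 20.97 SM = 110721.60 ft.
the coastal station: 34.53 km = 113287.40 ft.
Spread: 113287.40 − 110721.60 = 2566 ft.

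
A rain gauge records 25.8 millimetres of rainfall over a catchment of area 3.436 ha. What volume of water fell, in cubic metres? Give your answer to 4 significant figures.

Area: 3.436 ha = 34360 m².
1 mm over 1 m² is 1 L, so volume = 25.8 × 34360 = 886488 L = 886.5 m³.

886.5 cubic metres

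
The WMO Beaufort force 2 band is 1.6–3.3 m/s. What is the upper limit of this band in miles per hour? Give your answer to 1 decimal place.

1.6–3.3 m/s × 2.237 = 3.6–7.4 mph.

7.4 mph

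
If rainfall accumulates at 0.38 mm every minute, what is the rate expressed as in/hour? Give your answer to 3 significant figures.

0.898 in/hour

0.38 mm/minute × 0.0393701 in/mm × 60 minute/hour = 0.898 in/hour.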